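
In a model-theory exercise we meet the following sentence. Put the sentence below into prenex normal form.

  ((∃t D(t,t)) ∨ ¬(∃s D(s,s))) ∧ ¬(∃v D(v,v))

Push ¬ through the quantifiers and connectives to reach negation normal form:
  ((∃t D(t,t)) ∨ (∀s ¬D(s,s))) ∧ (∀v ¬D(v,v))
All bound variables are already distinct, so no renaming is needed.
Finally move all quantifiers to the prefix:
  ∃t ∀s ∀v ((D(t,t) ∨ ¬D(s,s)) ∧ ¬D(v,v))

∃t ∀s ∀v ((D(t,t) ∨ ¬D(s,s)) ∧ ¬D(v,v))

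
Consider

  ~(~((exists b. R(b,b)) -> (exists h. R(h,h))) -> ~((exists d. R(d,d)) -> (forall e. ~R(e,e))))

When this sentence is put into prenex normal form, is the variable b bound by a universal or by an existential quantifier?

First replace A → B with ¬A ∨ B.
  ~(~~(~(exists b. R(b,b)) | (exists h. R(h,h))) | ~(~(exists d. R(d,d)) | (forall e. ~R(e,e))))
Drive negations inward (¬∀x A ≡ ∃x ¬A, ¬∃x A ≡ ∀x ¬A, De Morgan for ∧/∨):
  (exists b. R(b,b)) & (forall h. ~R(h,h)) & ((forall d. ~R(d,d)) | (forall e. ~R(e,e)))
Pull the quantifiers to the front (each side's bound variable is not free in the other side):
  exists b. forall h. forall d. forall e. (R(b,b) & ~R(h,h) & (~R(d,d) | ~R(e,e)))
The quantifier exists b sits under an even number of negations (counting the antecedent side of each →), so it remains existential.

existential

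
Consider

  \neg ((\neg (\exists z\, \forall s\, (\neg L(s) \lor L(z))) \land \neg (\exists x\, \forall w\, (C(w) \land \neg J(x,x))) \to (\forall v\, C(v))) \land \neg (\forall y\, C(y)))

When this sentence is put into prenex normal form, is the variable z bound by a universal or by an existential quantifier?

universal

Rewrite implications/biconditionals: A → B as ¬A ∨ B.
  \neg ((\neg (\neg (\exists z\, \forall s\, (\neg L(s) \lor L(z))) \land \neg (\exists x\, \forall w\, (C(w) \land \neg J(x,x)))) \lor (\forall v\, C(v))) \land \neg (\forall y\, C(y)))
Push ¬ through the quantifiers and connectives to reach negation normal form:
  (\forall z\, \exists s\, (L(s) \land \neg L(z))) \land (\forall x\, \exists w\, (\neg C(w) \lor J(x,x))) \land (\exists v\, \neg C(v)) \lor (\forall y\, C(y))
All bound variables are already distinct, so no renaming is needed.
Pull the quantifiers to the front (each side's bound variable is not free in the other side):
  \forall z\, \exists s\, \forall x\, \exists w\, \exists v\, \forall y\, (L(s) \land \neg L(z) \land (\neg C(w) \lor J(x,x)) \land \neg C(v) \lor C(y))
The quantifier \exists z sits under an odd number of negations (counting the antecedent side of each →), so it flips to \forall z.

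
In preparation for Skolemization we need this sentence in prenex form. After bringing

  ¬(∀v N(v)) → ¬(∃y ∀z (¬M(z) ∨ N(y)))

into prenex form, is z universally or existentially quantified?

Rewrite implications/biconditionals: A → B as ¬A ∨ B.
  ¬¬(∀v N(v)) ∨ ¬(∃y ∀z (¬M(z) ∨ N(y)))
Push ¬ through the quantifiers and connectives to reach negation normal form:
  (∀v N(v)) ∨ (∀y ∃z (M(z) ∧ ¬N(y)))
Extract every quantifier outward, since the variables are now distinct and don't occur free across branches:
  ∀v ∀y ∃z (N(v) ∨ M(z) ∧ ¬N(y))
The quantifier ∀z sits under an odd number of negations (counting the antecedent side of each →), so it flips to ∃z.

existential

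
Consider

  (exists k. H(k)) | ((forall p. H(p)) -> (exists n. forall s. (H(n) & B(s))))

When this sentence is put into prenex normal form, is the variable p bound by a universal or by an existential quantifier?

Eliminate → and ↔ using ¬ and ∨.
  (exists k. H(k)) | ~(forall p. H(p)) | (exists n. forall s. (H(n) & B(s)))
Push ¬ through the quantifiers and connectives to reach negation normal form:
  (exists k. H(k)) | (exists p. ~H(p)) | (exists n. forall s. (H(n) & B(s)))
All bound variables are already distinct, so no renaming is needed.
Finally move all quantifiers to the prefix:
  exists k. exists p. exists n. forall s. (H(k) | ~H(p) | H(n) & B(s))
The quantifier forall p sits under an odd number of negations (counting the antecedent side of each →), so it flips to exists p.

existential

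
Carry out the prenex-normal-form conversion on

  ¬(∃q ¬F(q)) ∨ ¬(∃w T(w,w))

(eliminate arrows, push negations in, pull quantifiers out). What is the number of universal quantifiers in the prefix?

2

Drive negations inward (¬∀x A ≡ ∃x ¬A, ¬∃x A ≡ ∀x ¬A, De Morgan for ∧/∨):
  (∀q F(q)) ∨ (∀w ¬T(w,w))
Extract every quantifier outward, since the variables are now distinct and don't occur free across branches:
  ∀q ∀w (F(q) ∨ ¬T(w,w))
The prefix is ∀q ∀w: 2 universal, 0 existential.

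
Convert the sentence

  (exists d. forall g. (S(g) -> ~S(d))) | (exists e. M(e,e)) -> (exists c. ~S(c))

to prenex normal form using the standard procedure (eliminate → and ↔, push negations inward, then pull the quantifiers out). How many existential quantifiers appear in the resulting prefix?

Eliminate → and ↔ using ¬ and ∨.
  ~((exists d. forall g. (~S(g) | ~S(d))) | (exists e. M(e,e))) | (exists c. ~S(c))
Drive negations inward (¬∀x A ≡ ∃x ¬A, ¬∃x A ≡ ∀x ¬A, De Morgan for ∧/∨):
  (forall d. exists g. (S(g) & S(d))) & (forall e. ~M(e,e)) | (exists c. ~S(c))
All bound variables are already distinct, so no renaming is needed.
Extract every quantifier outward, since the variables are now distinct and don't occur free across branches:
  forall d. exists g. forall e. exists c. (S(g) & S(d) & ~M(e,e) | ~S(c))
The prefix is forall d exists g forall e exists c: 2 universal, 2 existential.

2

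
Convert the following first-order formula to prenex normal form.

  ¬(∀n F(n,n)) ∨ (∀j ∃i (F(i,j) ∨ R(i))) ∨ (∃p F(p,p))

∃n ∀j ∃i ∃p (¬F(n,n) ∨ F(i,j) ∨ R(i) ∨ F(p,p))

Drive negations inward (¬∀x A ≡ ∃x ¬A, ¬∃x A ≡ ∀x ¬A, De Morgan for ∧/∨):
  (∃n ¬F(n,n)) ∨ (∀j ∃i (F(i,j) ∨ R(i))) ∨ (∃p F(p,p))
Pull the quantifiers to the front (each side's bound variable is not free in the other side):
  ∃n ∀j ∃i ∃p (¬F(n,n) ∨ F(i,j) ∨ R(i) ∨ F(p,p))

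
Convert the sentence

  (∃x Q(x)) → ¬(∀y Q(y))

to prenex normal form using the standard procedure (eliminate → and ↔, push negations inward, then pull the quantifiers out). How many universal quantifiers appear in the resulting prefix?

Rewrite implications/biconditionals: A → B as ¬A ∨ B.
  ¬(∃x Q(x)) ∨ ¬(∀y Q(y))
Drive negations inward (¬∀x A ≡ ∃x ¬A, ¬∃x A ≡ ∀x ¬A, De Morgan for ∧/∨):
  (∀x ¬Q(x)) ∨ (∃y ¬Q(y))
All bound variables are already distinct, so no renaming is needed.
Finally move all quantifiers to the prefix:
  ∀x ∃y (¬Q(x) ∨ ¬Q(y))
The prefix is ∀x ∃y: 1 universal, 1 existential.

1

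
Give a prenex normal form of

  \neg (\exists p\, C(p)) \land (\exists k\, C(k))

Push ¬ through the quantifiers and connectives to reach negation normal form:
  (\forall p\, \neg C(p)) \land (\exists k\, C(k))
All bound variables are already distinct, so no renaming is needed.
Finally move all quantifiers to the prefix:
  \forall p\, \exists k\, (\neg C(p) \land C(k))

\forall p\, \exists k\, (\neg C(p) \land C(k))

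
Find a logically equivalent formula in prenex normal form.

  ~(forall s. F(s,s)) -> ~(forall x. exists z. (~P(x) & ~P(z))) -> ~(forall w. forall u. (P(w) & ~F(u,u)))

First replace A → B with ¬A ∨ B.
  ~~(forall s. F(s,s)) | ~~(forall x. exists z. (~P(x) & ~P(z))) | ~(forall w. forall u. (P(w) & ~F(u,u)))
Move each ¬ inward, flipping quantifiers it crosses:
  (forall s. F(s,s)) | (forall x. exists z. (~P(x) & ~P(z))) | (exists w. exists u. (~P(w) | F(u,u)))
Finally move all quantifiers to the prefix:
  forall s. forall x. exists z. exists w. exists u. (F(s,s) | ~P(x) & ~P(z) | ~P(w) | F(u,u))

forall s. forall x. exists z. exists w. exists u. (F(s,s) | ~P(x) & ~P(z) | ~P(w) | F(u,u))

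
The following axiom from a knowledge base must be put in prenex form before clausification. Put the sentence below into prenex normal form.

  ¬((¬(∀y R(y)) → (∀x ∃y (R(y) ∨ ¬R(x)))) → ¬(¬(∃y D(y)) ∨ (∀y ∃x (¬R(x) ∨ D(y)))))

∀y ∀x ∃w1 ∀x1 ∀z ∃w ((R(y) ∨ R(w1) ∨ ¬R(x)) ∧ (¬D(x1) ∨ ¬R(w) ∨ D(z)))

Rewrite implications/biconditionals: A → B as ¬A ∨ B.
  ¬(¬(¬¬(∀y R(y)) ∨ (∀x ∃y (R(y) ∨ ¬R(x)))) ∨ ¬(¬(∃y D(y)) ∨ (∀y ∃x (¬R(x) ∨ D(y)))))
Move each ¬ inward, flipping quantifiers it crosses:
  ((∀y R(y)) ∨ (∀x ∃y (R(y) ∨ ¬R(x)))) ∧ ((∀y ¬D(y)) ∨ (∀y ∃x (¬R(x) ∨ D(y))))
Standardize variables apart so no two quantifiers bind the same name: y↦w1, y↦x1, y↦z, x↦w.
  ((∀y R(y)) ∨ (∀x ∃w1 (R(w1) ∨ ¬R(x)))) ∧ ((∀x1 ¬D(x1)) ∨ (∀z ∃w (¬R(w) ∨ D(z))))
Extract every quantifier outward, since the variables are now distinct and don't occur free across branches:
  ∀y ∀x ∃w1 ∀x1 ∀z ∃w ((R(y) ∨ R(w1) ∨ ¬R(x)) ∧ (¬D(x1) ∨ ¬R(w) ∨ D(z)))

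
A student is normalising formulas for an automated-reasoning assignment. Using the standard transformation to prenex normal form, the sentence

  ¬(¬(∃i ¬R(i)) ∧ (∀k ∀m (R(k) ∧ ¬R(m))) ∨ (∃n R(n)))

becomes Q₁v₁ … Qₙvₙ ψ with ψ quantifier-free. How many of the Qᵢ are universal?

1

Push ¬ through the quantifiers and connectives to reach negation normal form:
  ((∃i ¬R(i)) ∨ (∃k ∃m (¬R(k) ∨ R(m)))) ∧ (∀n ¬R(n))
All bound variables are already distinct, so no renaming is needed.
Finally move all quantifiers to the prefix:
  ∃i ∃k ∃m ∀n ((¬R(i) ∨ ¬R(k) ∨ R(m)) ∧ ¬R(n))
The prefix is ∃i ∃k ∃m ∀n: 1 universal, 3 existential.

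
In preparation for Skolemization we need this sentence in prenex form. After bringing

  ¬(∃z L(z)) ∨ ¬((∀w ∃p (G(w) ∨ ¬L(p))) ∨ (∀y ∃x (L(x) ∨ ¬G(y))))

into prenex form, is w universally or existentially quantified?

Push ¬ through the quantifiers and connectives to reach negation normal form:
  (∀z ¬L(z)) ∨ (∃w ∀p (¬G(w) ∧ L(p))) ∧ (∃y ∀x (¬L(x) ∧ G(y)))
All bound variables are already distinct, so no renaming is needed.
Pull the quantifiers to the front (each side's bound variable is not free in the other side):
  ∀z ∃w ∀p ∃y ∀x (¬L(z) ∨ ¬G(w) ∧ L(p) ∧ ¬L(x) ∧ G(y))
The quantifier ∀w sits under an odd number of negations, so it flips to ∃w.

existential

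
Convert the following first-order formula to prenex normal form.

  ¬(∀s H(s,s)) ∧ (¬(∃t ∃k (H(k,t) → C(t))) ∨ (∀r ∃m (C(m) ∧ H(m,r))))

∃s ∀t ∀k ∀r ∃m (¬H(s,s) ∧ (H(k,t) ∧ ¬C(t) ∨ C(m) ∧ H(m,r)))

First replace A → B with ¬A ∨ B.
  ¬(∀s H(s,s)) ∧ (¬(∃t ∃k (¬H(k,t) ∨ C(t))) ∨ (∀r ∃m (C(m) ∧ H(m,r))))
Move each ¬ inward, flipping quantifiers it crosses:
  (∃s ¬H(s,s)) ∧ ((∀t ∀k (H(k,t) ∧ ¬C(t))) ∨ (∀r ∃m (C(m) ∧ H(m,r))))
All bound variables are already distinct, so no renaming is needed.
Extract every quantifier outward, since the variables are now distinct and don't occur free across branches:
  ∃s ∀t ∀k ∀r ∃m (¬H(s,s) ∧ (H(k,t) ∧ ¬C(t) ∨ C(m) ∧ H(m,r)))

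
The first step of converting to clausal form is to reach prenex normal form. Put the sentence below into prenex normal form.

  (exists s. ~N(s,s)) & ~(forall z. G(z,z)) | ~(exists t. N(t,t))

exists s. exists z. forall t. (~N(s,s) & ~G(z,z) | ~N(t,t))

Drive negations inward (¬∀x A ≡ ∃x ¬A, ¬∃x A ≡ ∀x ¬A, De Morgan for ∧/∨):
  (exists s. ~N(s,s)) & (exists z. ~G(z,z)) | (forall t. ~N(t,t))
Finally move all quantifiers to the prefix:
  exists s. exists z. forall t. (~N(s,s) & ~G(z,z) | ~N(t,t))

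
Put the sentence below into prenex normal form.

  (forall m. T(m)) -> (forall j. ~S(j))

exists m. forall j. (~T(m) | ~S(j))

Rewrite implications/biconditionals: A → B as ¬A ∨ B.
  ~(forall m. T(m)) | (forall j. ~S(j))
Drive negations inward (¬∀x A ≡ ∃x ¬A, ¬∃x A ≡ ∀x ¬A, De Morgan for ∧/∨):
  (exists m. ~T(m)) | (forall j. ~S(j))
All bound variables are already distinct, so no renaming is needed.
Extract every quantifier outward, since the variables are now distinct and don't occur free across branches:
  exists m. forall j. (~T(m) | ~S(j))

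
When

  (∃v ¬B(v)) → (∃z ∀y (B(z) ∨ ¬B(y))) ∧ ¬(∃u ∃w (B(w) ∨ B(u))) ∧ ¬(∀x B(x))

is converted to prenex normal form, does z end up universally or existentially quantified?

Rewrite implications/biconditionals: A → B as ¬A ∨ B.
  ¬(∃v ¬B(v)) ∨ (∃z ∀y (B(z) ∨ ¬B(y))) ∧ ¬(∃u ∃w (B(w) ∨ B(u))) ∧ ¬(∀x B(x))
Push ¬ through the quantifiers and connectives to reach negation normal form:
  (∀v B(v)) ∨ (∃z ∀y (B(z) ∨ ¬B(y))) ∧ (∀u ∀w (¬B(w) ∧ ¬B(u))) ∧ (∃x ¬B(x))
Pull the quantifiers to the front (each side's bound variable is not free in the other side):
  ∀v ∃z ∀y ∀u ∀w ∃x (B(v) ∨ (B(z) ∨ ¬B(y)) ∧ ¬B(w) ∧ ¬B(u) ∧ ¬B(x))
The quantifier ∃z sits under an even number of negations (counting the antecedent side of each →), so it remains existential.

existential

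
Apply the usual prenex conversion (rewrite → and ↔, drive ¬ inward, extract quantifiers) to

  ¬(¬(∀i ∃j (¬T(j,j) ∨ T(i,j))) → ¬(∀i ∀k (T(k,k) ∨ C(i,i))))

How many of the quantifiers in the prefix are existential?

First replace A → B with ¬A ∨ B.
  ¬(¬¬(∀i ∃j (¬T(j,j) ∨ T(i,j))) ∨ ¬(∀i ∀k (T(k,k) ∨ C(i,i))))
Drive negations inward (¬∀x A ≡ ∃x ¬A, ¬∃x A ≡ ∀x ¬A, De Morgan for ∧/∨):
  (∃i ∀j (T(j,j) ∧ ¬T(i,j))) ∧ (∀i ∀k (T(k,k) ∨ C(i,i)))
Rename bound variables to avoid capture: i↦c.
  (∃i ∀j (T(j,j) ∧ ¬T(i,j))) ∧ (∀c ∀k (T(k,k) ∨ C(c,c)))
Finally move all quantifiers to the prefix:
  ∃i ∀j ∀c ∀k (T(j,j) ∧ ¬T(i,j) ∧ (T(k,k) ∨ C(c,c)))
The prefix is ∃i ∀j ∀c ∀k: 3 universal, 1 existential.

1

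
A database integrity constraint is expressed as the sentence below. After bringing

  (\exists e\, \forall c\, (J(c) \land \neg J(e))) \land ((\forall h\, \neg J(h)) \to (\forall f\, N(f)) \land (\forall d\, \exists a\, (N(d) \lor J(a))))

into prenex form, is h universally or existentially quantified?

existential

Eliminate → and ↔ using ¬ and ∨.
  (\exists e\, \forall c\, (J(c) \land \neg J(e))) \land (\neg (\forall h\, \neg J(h)) \lor (\forall f\, N(f)) \land (\forall d\, \exists a\, (N(d) \lor J(a))))
Push ¬ through the quantifiers and connectives to reach negation normal form:
  (\exists e\, \forall c\, (J(c) \land \neg J(e))) \land ((\exists h\, J(h)) \lor (\forall f\, N(f)) \land (\forall d\, \exists a\, (N(d) \lor J(a))))
All bound variables are already distinct, so no renaming is needed.
Pull the quantifiers to the front (each side's bound variable is not free in the other side):
  \exists e\, \forall c\, \exists h\, \forall f\, \forall d\, \exists a\, (J(c) \land \neg J(e) \land (J(h) \lor N(f) \land (N(d) \lor J(a))))
The quantifier \forall h sits under an odd number of negations (counting the antecedent side of each →), so it flips to \exists h.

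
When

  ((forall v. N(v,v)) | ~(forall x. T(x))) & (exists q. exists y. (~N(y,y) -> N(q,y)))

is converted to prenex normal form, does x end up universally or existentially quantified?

existential

Eliminate → and ↔ using ¬ and ∨.
  ((forall v. N(v,v)) | ~(forall x. T(x))) & (exists q. exists y. (~~N(y,y) | N(q,y)))
Drive negations inward (¬∀x A ≡ ∃x ¬A, ¬∃x A ≡ ∀x ¬A, De Morgan for ∧/∨):
  ((forall v. N(v,v)) | (exists x. ~T(x))) & (exists q. exists y. (N(y,y) | N(q,y)))
All bound variables are already distinct, so no renaming is needed.
Extract every quantifier outward, since the variables are now distinct and don't occur free across branches:
  forall v. exists x. exists q. exists y. ((N(v,v) | ~T(x)) & (N(y,y) | N(q,y)))
The quantifier forall x sits under an odd number of negations (counting the antecedent side of each →), so it flips to exists x.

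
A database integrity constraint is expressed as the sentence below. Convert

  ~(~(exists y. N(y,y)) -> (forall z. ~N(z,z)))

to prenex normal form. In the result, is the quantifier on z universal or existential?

existential

First replace A → B with ¬A ∨ B.
  ~(~~(exists y. N(y,y)) | (forall z. ~N(z,z)))
Drive negations inward (¬∀x A ≡ ∃x ¬A, ¬∃x A ≡ ∀x ¬A, De Morgan for ∧/∨):
  (forall y. ~N(y,y)) & (exists z. N(z,z))
Extract every quantifier outward, since the variables are now distinct and don't occur free across branches:
  forall y. exists z. (~N(y,y) & N(z,z))
The quantifier forall z sits under an odd number of negations (counting the antecedent side of each →), so it flips to exists z.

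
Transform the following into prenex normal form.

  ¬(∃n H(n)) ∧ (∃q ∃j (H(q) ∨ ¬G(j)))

∀n ∃q ∃j (¬H(n) ∧ (H(q) ∨ ¬G(j)))

Move each ¬ inward, flipping quantifiers it crosses:
  (∀n ¬H(n)) ∧ (∃q ∃j (H(q) ∨ ¬G(j)))
All bound variables are already distinct, so no renaming is needed.
Pull the quantifiers to the front (each side's bound variable is not free in the other side):
  ∀n ∃q ∃j (¬H(n) ∧ (H(q) ∨ ¬G(j)))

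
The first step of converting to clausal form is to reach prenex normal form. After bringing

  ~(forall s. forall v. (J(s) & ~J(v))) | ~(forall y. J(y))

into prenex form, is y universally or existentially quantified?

Drive negations inward (¬∀x A ≡ ∃x ¬A, ¬∃x A ≡ ∀x ¬A, De Morgan for ∧/∨):
  (exists s. exists v. (~J(s) | J(v))) | (exists y. ~J(y))
All bound variables are already distinct, so no renaming is needed.
Pull the quantifiers to the front (each side's bound variable is not free in the other side):
  exists s. exists v. exists y. (~J(s) | J(v) | ~J(y))
The quantifier forall y sits under an odd number of negations, so it flips to exists y.

existential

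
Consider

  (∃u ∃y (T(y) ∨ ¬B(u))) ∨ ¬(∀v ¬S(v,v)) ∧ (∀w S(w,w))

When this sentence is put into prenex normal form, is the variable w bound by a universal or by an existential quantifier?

universal

Move each ¬ inward, flipping quantifiers it crosses:
  (∃u ∃y (T(y) ∨ ¬B(u))) ∨ (∃v S(v,v)) ∧ (∀w S(w,w))
All bound variables are already distinct, so no renaming is needed.
Pull the quantifiers to the front (each side's bound variable is not free in the other side):
  ∃u ∃y ∃v ∀w (T(y) ∨ ¬B(u) ∨ S(v,v) ∧ S(w,w))
The quantifier ∀w sits under an even number of negations, so it remains universal.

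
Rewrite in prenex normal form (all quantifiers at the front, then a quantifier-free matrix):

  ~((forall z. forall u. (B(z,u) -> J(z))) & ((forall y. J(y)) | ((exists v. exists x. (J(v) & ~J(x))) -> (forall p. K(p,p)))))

exists z. exists u. exists y. exists v. exists x. exists p. (B(z,u) & ~J(z) | ~J(y) & J(v) & ~J(x) & ~K(p,p))

Eliminate → and ↔ using ¬ and ∨.
  ~((forall z. forall u. (~B(z,u) | J(z))) & ((forall y. J(y)) | ~(exists v. exists x. (J(v) & ~J(x))) | (forall p. K(p,p))))
Move each ¬ inward, flipping quantifiers it crosses:
  (exists z. exists u. (B(z,u) & ~J(z))) | (exists y. ~J(y)) & (exists v. exists x. (J(v) & ~J(x))) & (exists p. ~K(p,p))
All bound variables are already distinct, so no renaming is needed.
Finally move all quantifiers to the prefix:
  exists z. exists u. exists y. exists v. exists x. exists p. (B(z,u) & ~J(z) | ~J(y) & J(v) & ~J(x) & ~K(p,p))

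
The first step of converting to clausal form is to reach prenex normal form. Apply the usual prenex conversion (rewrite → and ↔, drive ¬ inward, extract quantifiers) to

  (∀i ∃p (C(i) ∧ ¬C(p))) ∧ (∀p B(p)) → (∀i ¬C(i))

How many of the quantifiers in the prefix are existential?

Rewrite implications/biconditionals: A → B as ¬A ∨ B.
  ¬((∀i ∃p (C(i) ∧ ¬C(p))) ∧ (∀p B(p))) ∨ (∀i ¬C(i))
Push ¬ through the quantifiers and connectives to reach negation normal form:
  (∃i ∀p (¬C(i) ∨ C(p))) ∨ (∃p ¬B(p)) ∨ (∀i ¬C(i))
Give each quantifier a distinct variable: p↦w1, i↦v.
  (∃i ∀p (¬C(i) ∨ C(p))) ∨ (∃w1 ¬B(w1)) ∨ (∀v ¬C(v))
Finally move all quantifiers to the prefix:
  ∃i ∀p ∃w1 ∀v (¬C(i) ∨ C(p) ∨ ¬B(w1) ∨ ¬C(v))
The prefix is ∃i ∀p ∃w1 ∀v: 2 universal, 2 existential.

2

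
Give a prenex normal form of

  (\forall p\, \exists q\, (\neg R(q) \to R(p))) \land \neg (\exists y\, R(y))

Eliminate → and ↔ using ¬ and ∨.
  (\forall p\, \exists q\, (\neg \neg R(q) \lor R(p))) \land \neg (\exists y\, R(y))
Move each ¬ inward, flipping quantifiers it crosses:
  (\forall p\, \exists q\, (R(q) \lor R(p))) \land (\forall y\, \neg R(y))
Finally move all quantifiers to the prefix:
  \forall p\, \exists q\, \forall y\, ((R(q) \lor R(p)) \land \neg R(y))

\forall p\, \exists q\, \forall y\, ((R(q) \lor R(p)) \land \neg R(y))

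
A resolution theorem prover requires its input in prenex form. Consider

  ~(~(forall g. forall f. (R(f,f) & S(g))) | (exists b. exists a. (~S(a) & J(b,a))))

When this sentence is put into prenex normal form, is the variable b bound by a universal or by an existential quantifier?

universal

Move each ¬ inward, flipping quantifiers it crosses:
  (forall g. forall f. (R(f,f) & S(g))) & (forall b. forall a. (S(a) | ~J(b,a)))
Finally move all quantifiers to the prefix:
  forall g. forall f. forall b. forall a. (R(f,f) & S(g) & (S(a) | ~J(b,a)))
The quantifier exists b sits under an odd number of negations, so it flips to forall b.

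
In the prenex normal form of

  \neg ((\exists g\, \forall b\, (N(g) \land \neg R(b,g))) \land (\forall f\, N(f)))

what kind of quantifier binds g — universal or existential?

Push ¬ through the quantifiers and connectives to reach negation normal form:
  (\forall g\, \exists b\, (\neg N(g) \lor R(b,g))) \lor (\exists f\, \neg N(f))
All bound variables are already distinct, so no renaming is needed.
Finally move all quantifiers to the prefix:
  \forall g\, \exists b\, \exists f\, (\neg N(g) \lor R(b,g) \lor \neg N(f))
The quantifier \exists g sits under an odd number of negations, so it flips to \forall g.

universal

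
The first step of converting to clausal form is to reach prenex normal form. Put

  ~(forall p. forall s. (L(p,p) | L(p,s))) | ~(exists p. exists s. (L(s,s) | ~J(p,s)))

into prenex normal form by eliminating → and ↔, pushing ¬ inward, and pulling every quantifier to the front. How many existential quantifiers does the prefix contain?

2

Push ¬ through the quantifiers and connectives to reach negation normal form:
  (exists p. exists s. (~L(p,p) & ~L(p,s))) | (forall p. forall s. (~L(s,s) & J(p,s)))
Give each quantifier a distinct variable: p↦a, s↦z.
  (exists p. exists s. (~L(p,p) & ~L(p,s))) | (forall a. forall z. (~L(z,z) & J(a,z)))
Extract every quantifier outward, since the variables are now distinct and don't occur free across branches:
  exists p. exists s. forall a. forall z. (~L(p,p) & ~L(p,s) | ~L(z,z) & J(a,z))
The prefix is exists p exists s forall a forall z: 2 universal, 2 existential.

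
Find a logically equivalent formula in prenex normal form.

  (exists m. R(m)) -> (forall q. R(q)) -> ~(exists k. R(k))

First replace A → B with ¬A ∨ B.
  ~(exists m. R(m)) | ~(forall q. R(q)) | ~(exists k. R(k))
Move each ¬ inward, flipping quantifiers it crosses:
  (forall m. ~R(m)) | (exists q. ~R(q)) | (forall k. ~R(k))
All bound variables are already distinct, so no renaming is needed.
Pull the quantifiers to the front (each side's bound variable is not free in the other side):
  forall m. exists q. forall k. (~R(m) | ~R(q) | ~R(k))

forall m. exists q. forall k. (~R(m) | ~R(q) | ~R(k))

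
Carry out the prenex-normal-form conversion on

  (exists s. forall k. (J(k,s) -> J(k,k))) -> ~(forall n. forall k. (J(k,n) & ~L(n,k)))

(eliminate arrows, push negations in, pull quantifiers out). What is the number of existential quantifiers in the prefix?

First replace A → B with ¬A ∨ B.
  ~(exists s. forall k. (~J(k,s) | J(k,k))) | ~(forall n. forall k. (J(k,n) & ~L(n,k)))
Move each ¬ inward, flipping quantifiers it crosses:
  (forall s. exists k. (J(k,s) & ~J(k,k))) | (exists n. exists k. (~J(k,n) | L(n,k)))
Give each quantifier a distinct variable: k↦a.
  (forall s. exists k. (J(k,s) & ~J(k,k))) | (exists n. exists a. (~J(a,n) | L(n,a)))
Pull the quantifiers to the front (each side's bound variable is not free in the other side):
  forall s. exists k. exists n. exists a. (J(k,s) & ~J(k,k) | ~J(a,n) | L(n,a))
The prefix is forall s exists k exists n exists a: 1 universal, 3 existential.

3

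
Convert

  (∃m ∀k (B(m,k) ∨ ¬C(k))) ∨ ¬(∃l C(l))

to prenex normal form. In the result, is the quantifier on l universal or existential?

Push ¬ through the quantifiers and connectives to reach negation normal form:
  (∃m ∀k (B(m,k) ∨ ¬C(k))) ∨ (∀l ¬C(l))
All bound variables are already distinct, so no renaming is needed.
Extract every quantifier outward, since the variables are now distinct and don't occur free across branches:
  ∃m ∀k ∀l (B(m,k) ∨ ¬C(k) ∨ ¬C(l))
The quantifier ∃l sits under an odd number of negations, so it flips to ∀l.

universal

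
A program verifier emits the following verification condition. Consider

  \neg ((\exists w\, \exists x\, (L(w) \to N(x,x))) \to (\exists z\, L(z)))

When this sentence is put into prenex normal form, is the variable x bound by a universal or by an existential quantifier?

existential

First replace A → B with ¬A ∨ B.
  \neg (\neg (\exists w\, \exists x\, (\neg L(w) \lor N(x,x))) \lor (\exists z\, L(z)))
Drive negations inward (¬∀x A ≡ ∃x ¬A, ¬∃x A ≡ ∀x ¬A, De Morgan for ∧/∨):
  (\exists w\, \exists x\, (\neg L(w) \lor N(x,x))) \land (\forall z\, \neg L(z))
All bound variables are already distinct, so no renaming is needed.
Pull the quantifiers to the front (each side's bound variable is not free in the other side):
  \exists w\, \exists x\, \forall z\, ((\neg L(w) \lor N(x,x)) \land \neg L(z))
The quantifier \exists x sits under an even number of negations (counting the antecedent side of each →), so it remains existential.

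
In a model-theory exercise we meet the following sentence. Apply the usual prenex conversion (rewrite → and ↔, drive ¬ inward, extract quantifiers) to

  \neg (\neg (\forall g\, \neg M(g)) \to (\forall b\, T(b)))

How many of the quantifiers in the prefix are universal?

0

Eliminate → and ↔ using ¬ and ∨.
  \neg (\neg \neg (\forall g\, \neg M(g)) \lor (\forall b\, T(b)))
Push ¬ through the quantifiers and connectives to reach negation normal form:
  (\exists g\, M(g)) \land (\exists b\, \neg T(b))
Pull the quantifiers to the front (each side's bound variable is not free in the other side):
  \exists g\, \exists b\, (M(g) \land \neg T(b))
The prefix is \exists g \exists b: 0 universal, 2 existential.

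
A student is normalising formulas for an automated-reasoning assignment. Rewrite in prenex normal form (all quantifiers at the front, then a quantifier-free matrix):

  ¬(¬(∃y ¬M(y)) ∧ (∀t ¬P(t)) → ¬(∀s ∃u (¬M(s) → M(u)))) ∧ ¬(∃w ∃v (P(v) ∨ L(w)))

Rewrite implications/biconditionals: A → B as ¬A ∨ B.
  ¬(¬(¬(∃y ¬M(y)) ∧ (∀t ¬P(t))) ∨ ¬(∀s ∃u (¬¬M(s) ∨ M(u)))) ∧ ¬(∃w ∃v (P(v) ∨ L(w)))
Push ¬ through the quantifiers and connectives to reach negation normal form:
  (∀y M(y)) ∧ (∀t ¬P(t)) ∧ (∀s ∃u (M(s) ∨ M(u))) ∧ (∀w ∀v (¬P(v) ∧ ¬L(w)))
All bound variables are already distinct, so no renaming is needed.
Finally move all quantifiers to the prefix:
  ∀y ∀t ∀s ∃u ∀w ∀v (M(y) ∧ ¬P(t) ∧ (M(s) ∨ M(u)) ∧ ¬P(v) ∧ ¬L(w))

∀y ∀t ∀s ∃u ∀w ∀v (M(y) ∧ ¬P(t) ∧ (M(s) ∨ M(u)) ∧ ¬P(v) ∧ ¬L(w))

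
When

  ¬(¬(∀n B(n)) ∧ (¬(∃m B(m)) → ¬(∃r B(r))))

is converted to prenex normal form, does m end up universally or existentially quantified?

universal

Rewrite implications/biconditionals: A → B as ¬A ∨ B.
  ¬(¬(∀n B(n)) ∧ (¬¬(∃m B(m)) ∨ ¬(∃r B(r))))
Drive negations inward (¬∀x A ≡ ∃x ¬A, ¬∃x A ≡ ∀x ¬A, De Morgan for ∧/∨):
  (∀n B(n)) ∨ (∀m ¬B(m)) ∧ (∃r B(r))
All bound variables are already distinct, so no renaming is needed.
Extract every quantifier outward, since the variables are now distinct and don't occur free across branches:
  ∀n ∀m ∃r (B(n) ∨ ¬B(m) ∧ B(r))
The quantifier ∃m sits under an odd number of negations (counting the antecedent side of each →), so it flips to ∀m.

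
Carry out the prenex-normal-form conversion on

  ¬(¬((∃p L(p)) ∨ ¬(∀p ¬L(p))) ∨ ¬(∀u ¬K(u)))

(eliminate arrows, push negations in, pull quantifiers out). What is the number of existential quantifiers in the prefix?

Drive negations inward (¬∀x A ≡ ∃x ¬A, ¬∃x A ≡ ∀x ¬A, De Morgan for ∧/∨):
  ((∃p L(p)) ∨ (∃p L(p))) ∧ (∀u ¬K(u))
Give each quantifier a distinct variable: p↦z.
  ((∃p L(p)) ∨ (∃z L(z))) ∧ (∀u ¬K(u))
Pull the quantifiers to the front (each side's bound variable is not free in the other side):
  ∃p ∃z ∀u ((L(p) ∨ L(z)) ∧ ¬K(u))
The prefix is ∃p ∃z ∀u: 1 universal, 2 existential.

2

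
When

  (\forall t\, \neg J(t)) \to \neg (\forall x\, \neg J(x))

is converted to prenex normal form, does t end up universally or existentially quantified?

existential

First replace A → B with ¬A ∨ B.
  \neg (\forall t\, \neg J(t)) \lor \neg (\forall x\, \neg J(x))
Move each ¬ inward, flipping quantifiers it crosses:
  (\exists t\, J(t)) \lor (\exists x\, J(x))
All bound variables are already distinct, so no renaming is needed.
Finally move all quantifiers to the prefix:
  \exists t\, \exists x\, (J(t) \lor J(x))
The quantifier \forall t sits under an odd number of negations (counting the antecedent side of each →), so it flips to \exists t.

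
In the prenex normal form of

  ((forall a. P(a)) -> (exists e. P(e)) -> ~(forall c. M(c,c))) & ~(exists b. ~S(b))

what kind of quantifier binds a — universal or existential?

First replace A → B with ¬A ∨ B.
  (~(forall a. P(a)) | ~(exists e. P(e)) | ~(forall c. M(c,c))) & ~(exists b. ~S(b))
Drive negations inward (¬∀x A ≡ ∃x ¬A, ¬∃x A ≡ ∀x ¬A, De Morgan for ∧/∨):
  ((exists a. ~P(a)) | (forall e. ~P(e)) | (exists c. ~M(c,c))) & (forall b. S(b))
Finally move all quantifiers to the prefix:
  exists a. forall e. exists c. forall b. ((~P(a) | ~P(e) | ~M(c,c)) & S(b))
The quantifier forall a sits under an odd number of negations (counting the antecedent side of each →), so it flips to exists a.

existential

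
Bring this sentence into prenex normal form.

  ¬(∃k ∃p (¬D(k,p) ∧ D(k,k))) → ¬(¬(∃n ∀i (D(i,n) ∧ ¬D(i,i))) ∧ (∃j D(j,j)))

∃k ∃p ∃n ∀i ∀j (¬D(k,p) ∧ D(k,k) ∨ D(i,n) ∧ ¬D(i,i) ∨ ¬D(j,j))

First replace A → B with ¬A ∨ B.
  ¬¬(∃k ∃p (¬D(k,p) ∧ D(k,k))) ∨ ¬(¬(∃n ∀i (D(i,n) ∧ ¬D(i,i))) ∧ (∃j D(j,j)))
Drive negations inward (¬∀x A ≡ ∃x ¬A, ¬∃x A ≡ ∀x ¬A, De Morgan for ∧/∨):
  (∃k ∃p (¬D(k,p) ∧ D(k,k))) ∨ (∃n ∀i (D(i,n) ∧ ¬D(i,i))) ∨ (∀j ¬D(j,j))
All bound variables are already distinct, so no renaming is needed.
Pull the quantifiers to the front (each side's bound variable is not free in the other side):
  ∃k ∃p ∃n ∀i ∀j (¬D(k,p) ∧ D(k,k) ∨ D(i,n) ∧ ¬D(i,i) ∨ ¬D(j,j))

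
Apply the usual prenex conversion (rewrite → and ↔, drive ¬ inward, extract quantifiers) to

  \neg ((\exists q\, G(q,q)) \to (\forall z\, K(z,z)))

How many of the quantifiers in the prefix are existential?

First replace A → B with ¬A ∨ B.
  \neg (\neg (\exists q\, G(q,q)) \lor (\forall z\, K(z,z)))
Drive negations inward (¬∀x A ≡ ∃x ¬A, ¬∃x A ≡ ∀x ¬A, De Morgan for ∧/∨):
  (\exists q\, G(q,q)) \land (\exists z\, \neg K(z,z))
Finally move all quantifiers to the prefix:
  \exists q\, \exists z\, (G(q,q) \land \neg K(z,z))
The prefix is \exists q \exists z: 0 universal, 2 existential.

2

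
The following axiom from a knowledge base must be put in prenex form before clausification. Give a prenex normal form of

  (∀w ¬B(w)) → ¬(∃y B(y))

∃w ∀y (B(w) ∨ ¬B(y))

Rewrite implications/biconditionals: A → B as ¬A ∨ B.
  ¬(∀w ¬B(w)) ∨ ¬(∃y B(y))
Move each ¬ inward, flipping quantifiers it crosses:
  (∃w B(w)) ∨ (∀y ¬B(y))
Finally move all quantifiers to the prefix:
  ∃w ∀y (B(w) ∨ ¬B(y))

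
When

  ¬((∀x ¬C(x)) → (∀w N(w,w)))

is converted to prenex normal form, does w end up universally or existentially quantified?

Eliminate → and ↔ using ¬ and ∨.
  ¬(¬(∀x ¬C(x)) ∨ (∀w N(w,w)))
Move each ¬ inward, flipping quantifiers it crosses:
  (∀x ¬C(x)) ∧ (∃w ¬N(w,w))
All bound variables are already distinct, so no renaming is needed.
Finally move all quantifiers to the prefix:
  ∀x ∃w (¬C(x) ∧ ¬N(w,w))
The quantifier ∀w sits under an odd number of negations (counting the antecedent side of each →), so it flips to ∃w.

existential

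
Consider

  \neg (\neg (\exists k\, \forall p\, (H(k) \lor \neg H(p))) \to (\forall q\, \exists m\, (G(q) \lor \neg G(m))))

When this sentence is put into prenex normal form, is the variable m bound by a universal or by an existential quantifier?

First replace A → B with ¬A ∨ B.
  \neg (\neg \neg (\exists k\, \forall p\, (H(k) \lor \neg H(p))) \lor (\forall q\, \exists m\, (G(q) \lor \neg G(m))))
Drive negations inward (¬∀x A ≡ ∃x ¬A, ¬∃x A ≡ ∀x ¬A, De Morgan for ∧/∨):
  (\forall k\, \exists p\, (\neg H(k) \land H(p))) \land (\exists q\, \forall m\, (\neg G(q) \land G(m)))
All bound variables are already distinct, so no renaming is needed.
Pull the quantifiers to the front (each side's bound variable is not free in the other side):
  \forall k\, \exists p\, \exists q\, \forall m\, (\neg H(k) \land H(p) \land \neg G(q) \land G(m))
The quantifier \exists m sits under an odd number of negations (counting the antecedent side of each →), so it flips to \forall m.

universal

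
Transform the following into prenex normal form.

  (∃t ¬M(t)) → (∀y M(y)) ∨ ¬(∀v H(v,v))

Rewrite implications/biconditionals: A → B as ¬A ∨ B.
  ¬(∃t ¬M(t)) ∨ (∀y M(y)) ∨ ¬(∀v H(v,v))
Move each ¬ inward, flipping quantifiers it crosses:
  (∀t M(t)) ∨ (∀y M(y)) ∨ (∃v ¬H(v,v))
Pull the quantifiers to the front (each side's bound variable is not free in the other side):
  ∀t ∀y ∃v (M(t) ∨ M(y) ∨ ¬H(v,v))

∀t ∀y ∃v (M(t) ∨ M(y) ∨ ¬H(v,v))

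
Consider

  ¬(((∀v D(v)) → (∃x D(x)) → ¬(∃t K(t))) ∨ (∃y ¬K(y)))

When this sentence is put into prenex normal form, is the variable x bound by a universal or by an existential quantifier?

existential

First replace A → B with ¬A ∨ B.
  ¬(¬(∀v D(v)) ∨ ¬(∃x D(x)) ∨ ¬(∃t K(t)) ∨ (∃y ¬K(y)))
Move each ¬ inward, flipping quantifiers it crosses:
  (∀v D(v)) ∧ (∃x D(x)) ∧ (∃t K(t)) ∧ (∀y K(y))
All bound variables are already distinct, so no renaming is needed.
Finally move all quantifiers to the prefix:
  ∀v ∃x ∃t ∀y (D(v) ∧ D(x) ∧ K(t) ∧ K(y))
The quantifier ∃x sits under an even number of negations (counting the antecedent side of each →), so it remains existential.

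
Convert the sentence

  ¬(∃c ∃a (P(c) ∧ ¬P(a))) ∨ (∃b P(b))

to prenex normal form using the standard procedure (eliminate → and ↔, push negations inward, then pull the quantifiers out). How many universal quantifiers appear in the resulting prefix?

2

Move each ¬ inward, flipping quantifiers it crosses:
  (∀c ∀a (¬P(c) ∨ P(a))) ∨ (∃b P(b))
All bound variables are already distinct, so no renaming is needed.
Pull the quantifiers to the front (each side's bound variable is not free in the other side):
  ∀c ∀a ∃b (¬P(c) ∨ P(a) ∨ P(b))
The prefix is ∀c ∀a ∃b: 2 universal, 1 existential.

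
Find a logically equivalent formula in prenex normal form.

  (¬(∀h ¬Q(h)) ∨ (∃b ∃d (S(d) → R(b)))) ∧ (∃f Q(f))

∃h ∃b ∃d ∃f ((Q(h) ∨ ¬S(d) ∨ R(b)) ∧ Q(f))

Rewrite implications/biconditionals: A → B as ¬A ∨ B.
  (¬(∀h ¬Q(h)) ∨ (∃b ∃d (¬S(d) ∨ R(b)))) ∧ (∃f Q(f))
Move each ¬ inward, flipping quantifiers it crosses:
  ((∃h Q(h)) ∨ (∃b ∃d (¬S(d) ∨ R(b)))) ∧ (∃f Q(f))
Extract every quantifier outward, since the variables are now distinct and don't occur free across branches:
  ∃h ∃b ∃d ∃f ((Q(h) ∨ ¬S(d) ∨ R(b)) ∧ Q(f))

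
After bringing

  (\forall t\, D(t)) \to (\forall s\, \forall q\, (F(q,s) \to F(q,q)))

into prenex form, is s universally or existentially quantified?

Eliminate → and ↔ using ¬ and ∨.
  \neg (\forall t\, D(t)) \lor (\forall s\, \forall q\, (\neg F(q,s) \lor F(q,q)))
Drive negations inward (¬∀x A ≡ ∃x ¬A, ¬∃x A ≡ ∀x ¬A, De Morgan for ∧/∨):
  (\exists t\, \neg D(t)) \lor (\forall s\, \forall q\, (\neg F(q,s) \lor F(q,q)))
All bound variables are already distinct, so no renaming is needed.
Finally move all quantifiers to the prefix:
  \exists t\, \forall s\, \forall q\, (\neg D(t) \lor \neg F(q,s) \lor F(q,q))
The quantifier \forall s sits under an even number of negations (counting the antecedent side of each →), so it remains universal.

universal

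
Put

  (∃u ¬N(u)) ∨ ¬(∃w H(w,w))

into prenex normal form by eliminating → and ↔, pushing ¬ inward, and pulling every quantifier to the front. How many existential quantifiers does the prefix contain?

1

Drive negations inward (¬∀x A ≡ ∃x ¬A, ¬∃x A ≡ ∀x ¬A, De Morgan for ∧/∨):
  (∃u ¬N(u)) ∨ (∀w ¬H(w,w))
Pull the quantifiers to the front (each side's bound variable is not free in the other side):
  ∃u ∀w (¬N(u) ∨ ¬H(w,w))
The prefix is ∃u ∀w: 1 universal, 1 existential.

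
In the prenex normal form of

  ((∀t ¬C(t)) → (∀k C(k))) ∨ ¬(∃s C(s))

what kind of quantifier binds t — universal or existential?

existential

Rewrite implications/biconditionals: A → B as ¬A ∨ B.
  ¬(∀t ¬C(t)) ∨ (∀k C(k)) ∨ ¬(∃s C(s))
Drive negations inward (¬∀x A ≡ ∃x ¬A, ¬∃x A ≡ ∀x ¬A, De Morgan for ∧/∨):
  (∃t C(t)) ∨ (∀k C(k)) ∨ (∀s ¬C(s))
All bound variables are already distinct, so no renaming is needed.
Finally move all quantifiers to the prefix:
  ∃t ∀k ∀s (C(t) ∨ C(k) ∨ ¬C(s))
The quantifier ∀t sits under an odd number of negations (counting the antecedent side of each →), so it flips to ∃t.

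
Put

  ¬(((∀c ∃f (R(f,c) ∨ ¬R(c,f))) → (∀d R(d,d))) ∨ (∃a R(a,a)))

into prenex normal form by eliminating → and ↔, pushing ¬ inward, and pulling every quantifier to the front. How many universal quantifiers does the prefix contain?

Eliminate → and ↔ using ¬ and ∨.
  ¬(¬(∀c ∃f (R(f,c) ∨ ¬R(c,f))) ∨ (∀d R(d,d)) ∨ (∃a R(a,a)))
Drive negations inward (¬∀x A ≡ ∃x ¬A, ¬∃x A ≡ ∀x ¬A, De Morgan for ∧/∨):
  (∀c ∃f (R(f,c) ∨ ¬R(c,f))) ∧ (∃d ¬R(d,d)) ∧ (∀a ¬R(a,a))
All bound variables are already distinct, so no renaming is needed.
Extract every quantifier outward, since the variables are now distinct and don't occur free across branches:
  ∀c ∃f ∃d ∀a ((R(f,c) ∨ ¬R(c,f)) ∧ ¬R(d,d) ∧ ¬R(a,a))
The prefix is ∀c ∃f ∃d ∀a: 2 universal, 2 existential.

2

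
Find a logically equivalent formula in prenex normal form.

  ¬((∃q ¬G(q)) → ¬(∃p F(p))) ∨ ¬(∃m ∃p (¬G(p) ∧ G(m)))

Rewrite implications/biconditionals: A → B as ¬A ∨ B.
  ¬(¬(∃q ¬G(q)) ∨ ¬(∃p F(p))) ∨ ¬(∃m ∃p (¬G(p) ∧ G(m)))
Drive negations inward (¬∀x A ≡ ∃x ¬A, ¬∃x A ≡ ∀x ¬A, De Morgan for ∧/∨):
  (∃q ¬G(q)) ∧ (∃p F(p)) ∨ (∀m ∀p (G(p) ∨ ¬G(m)))
Standardize variables apart so no two quantifiers bind the same name: p↦t.
  (∃q ¬G(q)) ∧ (∃p F(p)) ∨ (∀m ∀t (G(t) ∨ ¬G(m)))
Finally move all quantifiers to the prefix:
  ∃q ∃p ∀m ∀t (¬G(q) ∧ F(p) ∨ G(t) ∨ ¬G(m))

∃q ∃p ∀m ∀t (¬G(q) ∧ F(p) ∨ G(t) ∨ ¬G(m))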